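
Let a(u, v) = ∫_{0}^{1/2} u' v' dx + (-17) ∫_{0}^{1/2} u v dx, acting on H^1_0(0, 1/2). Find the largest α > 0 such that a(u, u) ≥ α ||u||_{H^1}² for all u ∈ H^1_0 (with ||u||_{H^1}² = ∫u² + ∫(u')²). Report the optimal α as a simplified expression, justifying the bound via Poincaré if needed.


α = (-17 + 4*π^2)/(1 + 4*π^2)

Coercivity of a(·,·) on H^1_0(0, 1/2) means a(u, u) ≥ α ||u||_{H^1}² for every u ∈ H^1_0.
The interval has length L = 1/2, and Poincaré/coercivity depend only on L. Here a(u, u) = ∫(u')² + (-17)·∫u².
Here c = -17 < 0 with |c| < (π/L)² = 4*π^2, so coercivity still holds. The condition a(u,u) ≥ α||u||_{H^1}² reads (1−α)∫(u')² ≥ (α−c)∫u². Any admissible α is ≤ 1 (rapidly oscillating u have ∫u²/∫(u')² → 0), and α = 1 would force 0 ≥ (1−c)∫u², impossible since c < 1; so 1−α > 0. By the sharp Poincaré inequality on H^1_0 of an interval of length L, ∫(u')² ≥ (π/L)²∫u² with equality for the first sine mode sin(π(x−x₀)/L) (x₀ the left endpoint), so the inequality holds for all u iff (1−α)(π/L)² ≥ α − c, i.e. α ≤ ((π/L)² + c)/((π/L)² + 1) = (1 + c(L/π)²)/(1 + (L/π)²). (Direct route, valid since c ≤ 0: Poincaré gives c∫u² ≥ c(L/π)²∫(u')², so a(u,u) ≥ (1 + c(L/π)²)∫(u')², while ||u||_{H^1}² ≤ (1 + (L/π)²)∫(u')²; dividing yields the same α.) With (π/L)² = 4*π^2 and c = -17, the largest admissible constant is α = ((π/L)² + c)/((π/L)² + 1).
Simplifying, α = (-17 + 4*π^2)/(1 + 4*π^2).


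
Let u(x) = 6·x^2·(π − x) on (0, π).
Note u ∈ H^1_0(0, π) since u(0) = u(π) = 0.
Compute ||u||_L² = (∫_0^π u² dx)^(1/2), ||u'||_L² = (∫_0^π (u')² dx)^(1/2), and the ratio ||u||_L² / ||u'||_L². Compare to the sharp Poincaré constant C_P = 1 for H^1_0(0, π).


||u||_L² / ||u'||_L² = sqrt(14)*π/14 < C_P = 1.

u(x) = 6·x^2·(π − x), so u'(x) = 6*x*(-3*x + 2*π).
u(x) = 6·x^2·(π − x) vanishes at x = 0 and x = π, so u ∈ H^1_0(0, π). Differentiate via the product rule and integrate the resulting polynomials term by term.
  ∫_0^π u² dx = ∫_0^π (36*x^6 - 72*π*x^5 + 36*π^2*x^4) dx. Term by term:
    ∫_0^π 36*x^6 dx = 36*π^7/7;  ∫_0^π -72*π*x^5 dx = -12*π^7;  ∫_0^π 36*π^2*x^4 dx = 36*π^7/5.
  Sum: 36*π^7/7 − 12*π^7 + 36*π^7/5 = 12*π^7/35.
  ∫_0^π (u')² dx = ∫_0^π (324*x^4 - 432*π*x^3 + 144*π^2*x^2) dx. Term by term:
    ∫_0^π 324*x^4 dx = 324*π^5/5;  ∫_0^π -432*π*x^3 dx = -108*π^5;  ∫_0^π 144*π^2*x^2 dx = 48*π^5.
  Sum: 324*π^5/5 − 108*π^5 + 48*π^5 = 24*π^5/5.
∫_0^π u² dx = 12*π^7/35, so ||u||_L² = 2*sqrt(105)*π^(7/2)/35.
∫_0^π (u')² dx = 24*π^5/5, so ||u'||_L² = 2*sqrt(30)*π^(5/2)/5.
Ratio ||u||_L² / ||u'||_L² = sqrt(14)*π/14.
Sharp Poincaré constant on H^1_0(0, π) is C_P = L/π = 1, achieved by sin(x).
A polynomial bump cannot attain the sharp Poincaré constant (only the first sine eigenfunction does), so the ratio is strictly less than C_P, consistent with ||u||_L² ≤ C_P ||u'||_L².


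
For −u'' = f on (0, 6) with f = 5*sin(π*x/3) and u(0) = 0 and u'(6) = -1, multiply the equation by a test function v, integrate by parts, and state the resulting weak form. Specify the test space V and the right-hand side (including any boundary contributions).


V = {v ∈ H^1(0, 6) : v(0) = 0} (test functions vanish at x = 0 where u is specified); weak form: ∫_0^6 u'v' dx = ∫_0^6 (5*sin(π*x/3)) v dx − v(6) for all v ∈ V.

Multiply both sides by a test function v and integrate from 0 to 6:
  ∫_0^6 −u''(x) v(x) dx = ∫_0^6 f(x) v(x) dx.
Integrate the LHS by parts once:
  ∫_0^6 −u'' v dx = −[u'(x) v(x)]_0^6 + ∫_0^6 u'(x) v'(x) dx.
Thus ∫_0^6 u'(x) v'(x) dx = ∫_0^6 f(x) v(x) dx + [u'(x) v(x)]_0^6.
Choose V so that boundary terms are either known or forced to vanish.
Mixed BC: u(0) = 0 (Dirichlet) and u'(6) = -1 (Neumann). Define V = {v ∈ H^1(0, 6) : v(0) = 0}. Then [u' v]_0^6 = u'(6)·v(6) − u'(0)·0 = − v(6).
Weak formulation: find u (satisfying any essential BC) such that ∫_0^6 u'(x) v'(x) dx = ∫_0^6 f v dx − v(6) for all v ∈ V (Dirichlet at 0 absorbed into V; Neumann datum at x = 6 contributes the boundary term).
Substituting f(x) = 5*sin(π*x/3), the right-hand side is ∫_0^6 (5*sin(π*x/3)) v dx − v(6).


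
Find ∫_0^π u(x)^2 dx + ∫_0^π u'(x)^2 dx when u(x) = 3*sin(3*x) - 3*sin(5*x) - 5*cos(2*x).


||u||_{H^1(0,π)}^2 = -760/7 + 449*π/2

u'(x) = 10*sin(2*x) + 9*cos(3*x) - 15*cos(5*x).
Expand u² and (u')² and integrate term by term on (0, π), using: for integers n ≥ 1, ∫_0^π sin²(nx) dx = ∫_0^π cos²(nx) dx = π/2; for n ≠ n', ∫_0^π sin(nx)sin(n'x) dx = ∫_0^π cos(nx)cos(n'x) dx = 0; and by product-to-sum, ∫_0^π sin(nx)cos(n'x) dx = ½∫_0^π [sin((n+n')x) + sin((n−n')x)] dx, which is 0 when n+n' is even and 2n/(n²−n'²) when n+n' is odd (it need not vanish on (0, π)).
  u² squared terms: (-5)²·∫cos(2x)² dx = 25·π/2 = 25*π/2;  (-3)²·∫sin(5x)² dx = 9·π/2 = 9*π/2;  (3)²·∫sin(3x)² dx = 9·π/2 = 9*π/2.
  u² cross terms: 2·(-5)·(-3)·∫cos(2x)·sin(5x) dx = 30·(10/21) = 100/7;  2·(-5)·(3)·∫cos(2x)·sin(3x) dx = -30·(6/5) = -36;  2·(-3)·(3)·∫sin(5x)·sin(3x) dx = -18·(0) = 0.
  So ∫_0^π u² dx = 25*π/2 + 9*π/2 + 9*π/2 + 100/7 − 36 + 0 = -152/7 + 43*π/2.
  (u')² squared terms: (-15)²·∫cos(5x)² dx = 225·π/2 = 225*π/2;  (9)²·∫cos(3x)² dx = 81·π/2 = 81*π/2;  (10)²·∫sin(2x)² dx = 100·π/2 = 50*π.
  (u')² cross terms: 2·(-15)·(9)·∫cos(5x)·cos(3x) dx = -270·(0) = 0;  2·(-15)·(10)·∫cos(5x)·sin(2x) dx = -300·(-4/21) = 400/7;  2·(9)·(10)·∫cos(3x)·sin(2x) dx = 180·(-4/5) = -144.
  So ∫_0^π (u')² dx = 225*π/2 + 81*π/2 + 50*π + 0 + 400/7 − 144 = -608/7 + 203*π.
||u||_{H^1}^2 = (-152/7 + 43*π/2) + (-608/7 + 203*π) = -760/7 + 449*π/2.


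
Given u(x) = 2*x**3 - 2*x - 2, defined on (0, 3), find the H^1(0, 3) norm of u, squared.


||u||_{H^1}^2 = 81498/35

The H^1 norm (squared) on an interval (0, L) is
  ||u||_{H^1}^2 = ∫_0^L u(x)^2 dx + ∫_0^L u'(x)^2 dx.
Compute u'(x) = 6*x**2 - 2.
Then u(x)^2 = 4*x**6 - 8*x**4 - 8*x**3 + 4*x**2 + 8*x + 4 and u'(x)^2 = 36*x**4 - 24*x**2 + 4.
Integrate each monomial from 0 to 3 using ∫_0^3 c·x^n dx = c·3^(n+1)/(n+1):
  ∫_0^3 u(x)^2 dx = ∫_0^3 (4*x^6 - 8*x^4 - 8*x^3 + 4*x^2 + 8*x + 4) dx. Term by term:
    ∫_0^3 4*x^6 dx = 8748/7;  ∫_0^3 -8*x^4 dx = -1944/5;  ∫_0^3 -8*x^3 dx = -162;
    ∫_0^3 4*x^2 dx = 36;  ∫_0^3 8*x dx = 36;  ∫_0^3 4 dx = 12.
  Sum: 8748/7 − 1944/5 − 162 + 36 + 36 + 12 = 27402/35.
  ∫_0^3 u'(x)^2 dx = ∫_0^3 (36*x^4 - 24*x^2 + 4) dx. Term by term:
    ∫_0^3 36*x^4 dx = 8748/5;  ∫_0^3 -24*x^2 dx = -216;  ∫_0^3 4 dx = 12.
  Sum: 8748/5 − 216 + 12 = 7728/5.
Adding: ||u||_{H^1}^2 = 27402/35 + 7728/5 = 81498/35.


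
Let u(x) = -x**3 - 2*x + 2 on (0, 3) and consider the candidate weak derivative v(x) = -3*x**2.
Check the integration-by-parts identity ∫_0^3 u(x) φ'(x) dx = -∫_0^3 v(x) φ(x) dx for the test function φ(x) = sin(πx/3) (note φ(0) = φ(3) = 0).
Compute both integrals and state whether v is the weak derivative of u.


LHS = -324/π^3 + 93/π, RHS = -324/π^3 + 81/π. No, v is not the weak derivative of u.

u(x) = -x**3 - 2*x + 2, classical derivative u'(x) = -3*x**2 - 2.
φ(x) = sin(πx/3), so φ'(x) = π*cos(π*x/3)/3.
Note φ(0) = φ(3) = 0, so the boundary term u·φ vanishes.
LHS = ∫_0^3 u(x) φ'(x) dx = ∫_0^3 (-π*x^3*cos(π*x/3)/3 - 2*π*x*cos(π*x/3)/3 + 2*π*cos(π*x/3)/3) dx. Term by term:
  ∫_0^3 2*π*cos(π*x/3)/3 dx = 0;  ∫_0^3 -2*π*x*cos(π*x/3)/3 dx = 12/π;  ∫_0^3 -π*x^3*cos(π*x/3)/3 dx = -324/π^3 + 81/π.
Sum: 0 + 12/π + -324/π^3 + 81/π = -324/π^3 + 93/π.
So LHS = -324/π^3 + 93/π.
∫_0^3 v(x) φ(x) dx = ∫_0^3 (-3*x^2*sin(π*x/3)) dx. Term by term:
  ∫_0^3 -3*x^2*sin(π*x/3) dx = -81/π + 324/π^3.
So RHS = -∫_0^3 v(x) φ(x) dx = -324/π^3 + 81/π.
LHS − RHS = 12/π ≠ 0, so the identity fails.
(For a valid weak derivative the identity must hold for EVERY test function, in particular this one. The failure shows v is NOT the weak derivative of u.)
Correct weak derivative would be u'(x) = -3*x**2 - 2.


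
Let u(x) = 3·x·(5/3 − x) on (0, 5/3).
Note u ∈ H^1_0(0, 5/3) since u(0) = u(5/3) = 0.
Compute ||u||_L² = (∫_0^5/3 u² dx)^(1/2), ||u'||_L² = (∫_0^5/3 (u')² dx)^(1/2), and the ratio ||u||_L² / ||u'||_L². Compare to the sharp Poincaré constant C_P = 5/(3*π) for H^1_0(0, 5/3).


||u||_L² / ||u'||_L² = sqrt(10)/6 < C_P = 5/(3*π).

u(x) = 3·x·(5/3 − x), so u'(x) = 5 - 6*x.
u(x) = 3·x·(5/3 − x) vanishes at x = 0 and x = 5/3, so u ∈ H^1_0(0, 5/3). Differentiate via the product rule and integrate the resulting polynomials term by term.
  ∫_0^5/3 u² dx = ∫_0^5/3 (9*x^4 - 30*x^3 + 25*x^2) dx. Term by term:
    ∫_0^5/3 9*x^4 dx = 625/27;  ∫_0^5/3 -30*x^3 dx = -3125/54;  ∫_0^5/3 25*x^2 dx = 3125/81.
  Sum: 625/27 − 3125/54 + 3125/81 = 625/162.
  ∫_0^5/3 (u')² dx = ∫_0^5/3 (36*x^2 - 60*x + 25) dx. Term by term:
    ∫_0^5/3 36*x^2 dx = 500/9;  ∫_0^5/3 -60*x dx = -250/3;  ∫_0^5/3 25 dx = 125/3.
  Sum: 500/9 − 250/3 + 125/3 = 125/9.
∫_0^5/3 u² dx = 625/162, so ||u||_L² = 25*sqrt(2)/18.
∫_0^5/3 (u')² dx = 125/9, so ||u'||_L² = 5*sqrt(5)/3.
Ratio ||u||_L² / ||u'||_L² = sqrt(10)/6.
Sharp Poincaré constant on H^1_0(0, 5/3) is C_P = L/π = 5/(3*π), achieved by sin(3*π/5·x).
A polynomial bump cannot attain the sharp Poincaré constant (only the first sine eigenfunction does), so the ratio is strictly less than C_P, consistent with ||u||_L² ≤ C_P ||u'||_L².


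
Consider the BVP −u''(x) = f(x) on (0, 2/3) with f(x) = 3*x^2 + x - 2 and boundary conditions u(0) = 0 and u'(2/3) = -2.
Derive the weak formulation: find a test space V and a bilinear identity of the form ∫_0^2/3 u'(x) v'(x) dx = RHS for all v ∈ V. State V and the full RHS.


V = {v ∈ H^1(0, 2/3) : v(0) = 0} (test functions vanish at x = 0 where u is specified); weak form: ∫_0^2/3 u'v' dx = ∫_0^2/3 (3*x^2 + x - 2) v dx − 2·v(2/3) for all v ∈ V.

Multiply both sides by a test function v and integrate from 0 to 2/3:
  ∫_0^2/3 −u''(x) v(x) dx = ∫_0^2/3 f(x) v(x) dx.
Integrate the LHS by parts once:
  ∫_0^2/3 −u'' v dx = −[u'(x) v(x)]_0^2/3 + ∫_0^2/3 u'(x) v'(x) dx.
Thus ∫_0^2/3 u'(x) v'(x) dx = ∫_0^2/3 f(x) v(x) dx + [u'(x) v(x)]_0^2/3.
Choose V so that boundary terms are either known or forced to vanish.
Mixed BC: u(0) = 0 (Dirichlet) and u'(2/3) = -2 (Neumann). Define V = {v ∈ H^1(0, 2/3) : v(0) = 0}. Then [u' v]_0^2/3 = u'(2/3)·v(2/3) − u'(0)·0 = − 2·v(2/3).
Weak formulation: find u (satisfying any essential BC) such that ∫_0^2/3 u'(x) v'(x) dx = ∫_0^2/3 f v dx − 2·v(2/3) for all v ∈ V (Dirichlet at 0 absorbed into V; Neumann datum at x = 2/3 contributes the boundary term).
Substituting f(x) = 3*x^2 + x - 2, the right-hand side is ∫_0^2/3 (3*x^2 + x - 2) v dx − 2·v(2/3).


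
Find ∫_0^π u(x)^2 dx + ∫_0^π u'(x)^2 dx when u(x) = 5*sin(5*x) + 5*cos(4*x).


||u||_{H^1(0,π)}^2 = 8500/9 + 1075*π/2

u'(x) = -20*sin(4*x) + 25*cos(5*x).
Expand u² and (u')² and integrate term by term on (0, π), using: for integers n ≥ 1, ∫_0^π sin²(nx) dx = ∫_0^π cos²(nx) dx = π/2; for n ≠ n', ∫_0^π sin(nx)sin(n'x) dx = ∫_0^π cos(nx)cos(n'x) dx = 0; and by product-to-sum, ∫_0^π sin(nx)cos(n'x) dx = ½∫_0^π [sin((n+n')x) + sin((n−n')x)] dx, which is 0 when n+n' is even and 2n/(n²−n'²) when n+n' is odd (it need not vanish on (0, π)).
  u² squared terms: (5)²·∫cos(4x)² dx = 25·π/2 = 25*π/2;  (5)²·∫sin(5x)² dx = 25·π/2 = 25*π/2.
  u² cross terms: 2·(5)·(5)·∫cos(4x)·sin(5x) dx = 50·(10/9) = 500/9.
  So ∫_0^π u² dx = 25*π/2 + 25*π/2 + 500/9 = 500/9 + 25*π.
  (u')² squared terms: (-20)²·∫sin(4x)² dx = 400·π/2 = 200*π;  (25)²·∫cos(5x)² dx = 625·π/2 = 625*π/2.
  (u')² cross terms: 2·(-20)·(25)·∫sin(4x)·cos(5x) dx = -1000·(-8/9) = 8000/9.
  So ∫_0^π (u')² dx = 200*π + 625*π/2 + 8000/9 = 8000/9 + 1025*π/2.
||u||_{H^1}^2 = (500/9 + 25*π) + (8000/9 + 1025*π/2) = 8500/9 + 1075*π/2.


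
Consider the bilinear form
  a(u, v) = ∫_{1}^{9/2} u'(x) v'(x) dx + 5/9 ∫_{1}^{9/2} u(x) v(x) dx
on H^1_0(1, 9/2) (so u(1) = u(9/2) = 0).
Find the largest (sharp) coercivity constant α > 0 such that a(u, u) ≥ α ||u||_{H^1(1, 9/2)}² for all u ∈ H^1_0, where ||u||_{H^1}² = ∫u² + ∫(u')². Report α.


α = (245 + 36*π^2)/(9*(4*π^2 + 49))

Coercivity of a(·,·) on H^1_0(1, 9/2) means a(u, u) ≥ α ||u||_{H^1}² for every u ∈ H^1_0.
The interval has length L = 7/2, and Poincaré/coercivity depend only on L. Here a(u, u) = ∫(u')² + (5/9)·∫u².
Here 0 < c = 5/9 < 1. The condition a(u,u) ≥ α||u||_{H^1}² reads (1−α)∫(u')² ≥ (α−c)∫u². Any admissible α is ≤ 1 (rapidly oscillating u have ∫u²/∫(u')² → 0), and α = 1 would force 0 ≥ (1−c)∫u², impossible since c < 1; so 1−α > 0. By the sharp Poincaré inequality on H^1_0 of an interval of length L, ∫(u')² ≥ (π/L)²∫u² with equality for the first sine mode sin(π(x−x₀)/L) (x₀ the left endpoint), so the inequality holds for all u iff (1−α)(π/L)² ≥ α − c, i.e. α ≤ ((π/L)² + c)/((π/L)² + 1) = (1 + c(L/π)²)/(1 + (L/π)²). With (π/L)² = 4*π^2/49 and c = 5/9, the largest admissible constant is α = ((π/L)² + c)/((π/L)² + 1).
Simplifying, α = (245 + 36*π^2)/(9*(4*π^2 + 49)).


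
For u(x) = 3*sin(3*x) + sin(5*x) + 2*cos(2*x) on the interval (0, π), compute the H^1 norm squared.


||u||_{H^1(0,π)}^2 = 1712/21 + 68*π

u'(x) = -4*sin(2*x) + 9*cos(3*x) + 5*cos(5*x).
Expand u² and (u')² and integrate term by term on (0, π), using: for integers n ≥ 1, ∫_0^π sin²(nx) dx = ∫_0^π cos²(nx) dx = π/2; for n ≠ n', ∫_0^π sin(nx)sin(n'x) dx = ∫_0^π cos(nx)cos(n'x) dx = 0; and by product-to-sum, ∫_0^π sin(nx)cos(n'x) dx = ½∫_0^π [sin((n+n')x) + sin((n−n')x)] dx, which is 0 when n+n' is even and 2n/(n²−n'²) when n+n' is odd (it need not vanish on (0, π)).
  u² squared terms: (2)²·∫cos(2x)² dx = 4·π/2 = 2*π;  (3)²·∫sin(3x)² dx = 9·π/2 = 9*π/2;  (1)²·∫sin(5x)² dx = 1·π/2 = π/2.
  u² cross terms: 2·(2)·(3)·∫cos(2x)·sin(3x) dx = 12·(6/5) = 72/5;  2·(2)·(1)·∫cos(2x)·sin(5x) dx = 4·(10/21) = 40/21;  2·(3)·(1)·∫sin(3x)·sin(5x) dx = 6·(0) = 0.
  So ∫_0^π u² dx = 2*π + 9*π/2 + π/2 + 72/5 + 40/21 + 0 = 1712/105 + 7*π.
  (u')² squared terms: (-4)²·∫sin(2x)² dx = 16·π/2 = 8*π;  (5)²·∫cos(5x)² dx = 25·π/2 = 25*π/2;  (9)²·∫cos(3x)² dx = 81·π/2 = 81*π/2.
  (u')² cross terms: 2·(-4)·(5)·∫sin(2x)·cos(5x) dx = -40·(-4/21) = 160/21;  2·(-4)·(9)·∫sin(2x)·cos(3x) dx = -72·(-4/5) = 288/5;  2·(5)·(9)·∫cos(5x)·cos(3x) dx = 90·(0) = 0.
  So ∫_0^π (u')² dx = 8*π + 25*π/2 + 81*π/2 + 160/21 + 288/5 + 0 = 6848/105 + 61*π.
||u||_{H^1}^2 = (1712/105 + 7*π) + (6848/105 + 61*π) = 1712/21 + 68*π.


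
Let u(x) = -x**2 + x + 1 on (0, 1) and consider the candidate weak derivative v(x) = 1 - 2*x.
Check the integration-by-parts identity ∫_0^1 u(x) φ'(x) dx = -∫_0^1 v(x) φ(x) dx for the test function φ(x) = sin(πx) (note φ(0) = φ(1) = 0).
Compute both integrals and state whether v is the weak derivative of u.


LHS = 0, RHS = 0. Yes, v = u' weakly.

u(x) = -x**2 + x + 1, classical derivative u'(x) = 1 - 2*x.
φ(x) = sin(πx), so φ'(x) = π*cos(π*x).
Note φ(0) = φ(1) = 0, so the boundary term u·φ vanishes.
LHS = ∫_0^1 u(x) φ'(x) dx = ∫_0^1 (-π*x^2*cos(π*x) + π*x*cos(π*x) + π*cos(π*x)) dx. Term by term:
  ∫_0^1 π*cos(π*x) dx = 0;  ∫_0^1 π*x*cos(π*x) dx = -2/π;  ∫_0^1 -π*x^2*cos(π*x) dx = 2/π.
Sum: 0 − 2/π + 2/π = 0.
So LHS = 0.
∫_0^1 v(x) φ(x) dx = ∫_0^1 (-2*x*sin(π*x) + sin(π*x)) dx. Term by term:
  ∫_0^1 -2*x*sin(π*x) dx = -2/π;  ∫_0^1 sin(π*x) dx = 2/π.
Sum: -2/π + 2/π = 0.
So RHS = -∫_0^1 v(x) φ(x) dx = 0.
LHS = RHS, so the identity holds for this test φ.
Moreover u is smooth here and v(x) = u'(x) = 1 - 2*x pointwise, so the identity holds for every test function. Hence v is the weak derivative of u.


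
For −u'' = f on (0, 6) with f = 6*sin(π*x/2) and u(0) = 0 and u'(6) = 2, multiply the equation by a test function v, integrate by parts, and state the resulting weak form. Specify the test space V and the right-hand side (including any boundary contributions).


V = {v ∈ H^1(0, 6) : v(0) = 0} (test functions vanish at x = 0 where u is specified); weak form: ∫_0^6 u'v' dx = ∫_0^6 (6*sin(π*x/2)) v dx + 2·v(6) for all v ∈ V.

Multiply both sides by a test function v and integrate from 0 to 6:
  ∫_0^6 −u''(x) v(x) dx = ∫_0^6 f(x) v(x) dx.
Integrate the LHS by parts once:
  ∫_0^6 −u'' v dx = −[u'(x) v(x)]_0^6 + ∫_0^6 u'(x) v'(x) dx.
Thus ∫_0^6 u'(x) v'(x) dx = ∫_0^6 f(x) v(x) dx + [u'(x) v(x)]_0^6.
Choose V so that boundary terms are either known or forced to vanish.
Mixed BC: u(0) = 0 (Dirichlet) and u'(6) = 2 (Neumann). Define V = {v ∈ H^1(0, 6) : v(0) = 0}. Then [u' v]_0^6 = u'(6)·v(6) − u'(0)·0 = 2·v(6).
Weak formulation: find u (satisfying any essential BC) such that ∫_0^6 u'(x) v'(x) dx = ∫_0^6 f v dx + 2·v(6) for all v ∈ V (Dirichlet at 0 absorbed into V; Neumann datum at x = 6 contributes the boundary term).
Substituting f(x) = 6*sin(π*x/2), the right-hand side is ∫_0^6 (6*sin(π*x/2)) v dx + 2·v(6).


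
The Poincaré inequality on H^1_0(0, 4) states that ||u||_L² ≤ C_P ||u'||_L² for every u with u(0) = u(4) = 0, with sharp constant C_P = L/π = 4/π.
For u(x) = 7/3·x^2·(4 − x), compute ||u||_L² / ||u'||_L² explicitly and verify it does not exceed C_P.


||u||_L² / ||u'||_L² = 2*sqrt(14)/7 < C_P = 4/π.

u(x) = 7/3·x^2·(4 − x), so u'(x) = 7*x*(8 - 3*x)/3.
u(x) = 7/3·x^2·(4 − x) vanishes at x = 0 and x = 4, so u ∈ H^1_0(0, 4). Differentiate via the product rule and integrate the resulting polynomials term by term.
  ∫_0^4 u² dx = ∫_0^4 (49*x^6/9 - 392*x^5/9 + 784*x^4/9) dx. Term by term:
    ∫_0^4 49*x^6/9 dx = 114688/9;  ∫_0^4 -392*x^5/9 dx = -802816/27;  ∫_0^4 784*x^4/9 dx = 802816/45.
  Sum: 114688/9 − 802816/27 + 802816/45 = 114688/135.
  ∫_0^4 (u')² dx = ∫_0^4 (49*x^4 - 784*x^3/3 + 3136*x^2/9) dx. Term by term:
    ∫_0^4 49*x^4 dx = 50176/5;  ∫_0^4 -784*x^3/3 dx = -50176/3;  ∫_0^4 3136*x^2/9 dx = 200704/27.
  Sum: 50176/5 − 50176/3 + 200704/27 = 100352/135.
∫_0^4 u² dx = 114688/135, so ||u||_L² = 128*sqrt(105)/45.
∫_0^4 (u')² dx = 100352/135, so ||u'||_L² = 224*sqrt(30)/45.
Ratio ||u||_L² / ||u'||_L² = 2*sqrt(14)/7.
Sharp Poincaré constant on H^1_0(0, 4) is C_P = L/π = 4/π, achieved by sin(π/4·x).
A polynomial bump cannot attain the sharp Poincaré constant (only the first sine eigenfunction does), so the ratio is strictly less than C_P, consistent with ||u||_L² ≤ C_P ||u'||_L².


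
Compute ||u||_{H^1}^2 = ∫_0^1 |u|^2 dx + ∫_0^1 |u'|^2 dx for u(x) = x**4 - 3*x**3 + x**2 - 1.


||u||_{H^1}^2 = 4517/1260

The H^1 norm (squared) on an interval (0, L) is
  ||u||_{H^1}^2 = ∫_0^L u(x)^2 dx + ∫_0^L u'(x)^2 dx.
Compute u'(x) = 4*x**3 - 9*x**2 + 2*x.
Then u(x)^2 = x**8 - 6*x**7 + 11*x**6 - 6*x**5 - x**4 + 6*x**3 - 2*x**2 + 1 and u'(x)^2 = 16*x**6 - 72*x**5 + 97*x**4 - 36*x**3 + 4*x**2.
Integrate each monomial from 0 to 1 using ∫_0^1 c·x^n dx = c·1^(n+1)/(n+1):
  ∫_0^1 u(x)^2 dx = ∫_0^1 (x^8 - 6*x^7 + 11*x^6 - 6*x^5 - x^4 + 6*x^3 - 2*x^2 + 1) dx. Term by term:
    ∫_0^1 x^8 dx = 1/9;  ∫_0^1 -6*x^7 dx = -3/4;  ∫_0^1 11*x^6 dx = 11/7;
    ∫_0^1 -6*x^5 dx = -1;  ∫_0^1 -x^4 dx = -1/5;  ∫_0^1 6*x^3 dx = 3/2;
    ∫_0^1 -2*x^2 dx = -2/3;  ∫_0^1 1 dx = 1.
  Sum: 1/9 − 3/4 + 11/7 − 1 − 1/5 + 3/2 − 2/3 + 1 = 1973/1260.
  ∫_0^1 u'(x)^2 dx = ∫_0^1 (16*x^6 - 72*x^5 + 97*x^4 - 36*x^3 + 4*x^2) dx. Term by term:
    ∫_0^1 16*x^6 dx = 16/7;  ∫_0^1 -72*x^5 dx = -12;  ∫_0^1 97*x^4 dx = 97/5;
    ∫_0^1 -36*x^3 dx = -9;  ∫_0^1 4*x^2 dx = 4/3.
  Sum: 16/7 − 12 + 97/5 − 9 + 4/3 = 212/105.
Adding: ||u||_{H^1}^2 = 1973/1260 + 212/105 = 4517/1260.


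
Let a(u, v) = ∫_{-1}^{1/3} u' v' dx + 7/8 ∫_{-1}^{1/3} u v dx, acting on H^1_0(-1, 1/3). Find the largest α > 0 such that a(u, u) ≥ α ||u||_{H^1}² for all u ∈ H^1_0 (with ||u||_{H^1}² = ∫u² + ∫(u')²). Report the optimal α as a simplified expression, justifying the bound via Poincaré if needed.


α = (14 + 9*π^2)/(16 + 9*π^2)

Coercivity of a(·,·) on H^1_0(-1, 1/3) means a(u, u) ≥ α ||u||_{H^1}² for every u ∈ H^1_0.
The interval has length L = 4/3, and Poincaré/coercivity depend only on L. Here a(u, u) = ∫(u')² + (7/8)·∫u².
Here 0 < c = 7/8 < 1. The condition a(u,u) ≥ α||u||_{H^1}² reads (1−α)∫(u')² ≥ (α−c)∫u². Any admissible α is ≤ 1 (rapidly oscillating u have ∫u²/∫(u')² → 0), and α = 1 would force 0 ≥ (1−c)∫u², impossible since c < 1; so 1−α > 0. By the sharp Poincaré inequality on H^1_0 of an interval of length L, ∫(u')² ≥ (π/L)²∫u² with equality for the first sine mode sin(π(x−x₀)/L) (x₀ the left endpoint), so the inequality holds for all u iff (1−α)(π/L)² ≥ α − c, i.e. α ≤ ((π/L)² + c)/((π/L)² + 1) = (1 + c(L/π)²)/(1 + (L/π)²). With (π/L)² = 9*π^2/16 and c = 7/8, the largest admissible constant is α = ((π/L)² + c)/((π/L)² + 1).
Simplifying, α = (14 + 9*π^2)/(16 + 9*π^2).


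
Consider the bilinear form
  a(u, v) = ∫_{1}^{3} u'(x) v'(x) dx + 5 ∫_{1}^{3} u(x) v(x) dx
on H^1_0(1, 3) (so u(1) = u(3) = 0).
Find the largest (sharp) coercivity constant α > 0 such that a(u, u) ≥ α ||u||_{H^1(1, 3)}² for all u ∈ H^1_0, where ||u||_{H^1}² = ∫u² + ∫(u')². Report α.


α = 1

Coercivity of a(·,·) on H^1_0(1, 3) means a(u, u) ≥ α ||u||_{H^1}² for every u ∈ H^1_0.
The interval has length L = 2, and Poincaré/coercivity depend only on L. Here a(u, u) = ∫(u')² + (5)·∫u².
Here c = 5 ≥ 1, so a(u,u) = ∫(u')² + c∫u² ≥ ∫(u')² + ∫u² = ||u||_{H^1}², i.e. α = 1 works. No larger α is possible: a(u,u) ≥ α||u||_{H^1}² means (1−α)∫(u')² ≥ (α−c)∫u², and for the modes u_n = sin(nπ(x−x₀)/L) (x₀ the left endpoint) one has ∫u_n²/∫(u_n')² = (L/(nπ))² → 0, so a(u_n,u_n)/||u_n||_{H^1}² → 1. Hence the optimal constant is α = 1.
Therefore α = 1.


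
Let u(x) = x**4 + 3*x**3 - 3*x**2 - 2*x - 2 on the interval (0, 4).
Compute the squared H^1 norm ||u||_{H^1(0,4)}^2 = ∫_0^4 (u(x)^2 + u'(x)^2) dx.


||u||_{H^1}^2 = 48793952/315

The H^1 norm (squared) on an interval (0, L) is
  ||u||_{H^1}^2 = ∫_0^L u(x)^2 dx + ∫_0^L u'(x)^2 dx.
Compute u'(x) = 4*x**3 + 9*x**2 - 6*x - 2.
Then u(x)^2 = x**8 + 6*x**7 + 3*x**6 - 22*x**5 - 7*x**4 + 16*x**2 + 8*x + 4 and u'(x)^2 = 16*x**6 + 72*x**5 + 33*x**4 - 124*x**3 + 24*x + 4.
Integrate each monomial from 0 to 4 using ∫_0^4 c·x^n dx = c·4^(n+1)/(n+1):
  ∫_0^4 u(x)^2 dx = ∫_0^4 (x^8 + 6*x^7 + 3*x^6 - 22*x^5 - 7*x^4 + 16*x^2 + 8*x + 4) dx. Term by term:
    ∫_0^4 x^8 dx = 262144/9;  ∫_0^4 6*x^7 dx = 49152;  ∫_0^4 3*x^6 dx = 49152/7;
    ∫_0^4 -22*x^5 dx = -45056/3;  ∫_0^4 -7*x^4 dx = -7168/5;  ∫_0^4 16*x^2 dx = 1024/3;
    ∫_0^4 8*x dx = 64;  ∫_0^4 4 dx = 16.
  Sum: 262144/9 + 49152 + 49152/7 − 45056/3 − 7168/5 + 1024/3 + 64 + 16 = 21820016/315.
  ∫_0^4 u'(x)^2 dx = ∫_0^4 (16*x^6 + 72*x^5 + 33*x^4 - 124*x^3 + 24*x + 4) dx. Term by term:
    ∫_0^4 16*x^6 dx = 262144/7;  ∫_0^4 72*x^5 dx = 49152;  ∫_0^4 33*x^4 dx = 33792/5;
    ∫_0^4 -124*x^3 dx = -7936;  ∫_0^4 24*x dx = 192;  ∫_0^4 4 dx = 16.
  Sum: 262144/7 + 49152 + 33792/5 − 7936 + 192 + 16 = 2997104/35.
Adding: ||u||_{H^1}^2 = 21820016/315 + 2997104/35 = 48793952/315.


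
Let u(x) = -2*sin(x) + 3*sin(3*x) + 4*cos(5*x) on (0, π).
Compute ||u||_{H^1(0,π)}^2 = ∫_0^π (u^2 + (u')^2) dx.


||u||_{H^1(0,π)}^2 = 257*π

u'(x) = -20*sin(5*x) - 2*cos(x) + 9*cos(3*x).
Expand u² and (u')² and integrate term by term on (0, π), using: for integers n ≥ 1, ∫_0^π sin²(nx) dx = ∫_0^π cos²(nx) dx = π/2; for n ≠ n', ∫_0^π sin(nx)sin(n'x) dx = ∫_0^π cos(nx)cos(n'x) dx = 0; and by product-to-sum, ∫_0^π sin(nx)cos(n'x) dx = ½∫_0^π [sin((n+n')x) + sin((n−n')x)] dx, which is 0 when n+n' is even and 2n/(n²−n'²) when n+n' is odd (it need not vanish on (0, π)).
  u² squared terms: (-2)²·∫sin(x)² dx = 4·π/2 = 2*π;  (3)²·∫sin(3x)² dx = 9·π/2 = 9*π/2;  (4)²·∫cos(5x)² dx = 16·π/2 = 8*π.
  u² cross terms: 2·(-2)·(3)·∫sin(x)·sin(3x) dx = -12·(0) = 0;  2·(-2)·(4)·∫sin(x)·cos(5x) dx = -16·(0) = 0;  2·(3)·(4)·∫sin(3x)·cos(5x) dx = 24·(0) = 0.
  So ∫_0^π u² dx = 2*π + 9*π/2 + 8*π + 0 + 0 + 0 = 29*π/2.
  (u')² squared terms: (-20)²·∫sin(5x)² dx = 400·π/2 = 200*π;  (-2)²·∫cos(x)² dx = 4·π/2 = 2*π;  (9)²·∫cos(3x)² dx = 81·π/2 = 81*π/2.
  (u')² cross terms: 2·(-20)·(-2)·∫sin(5x)·cos(x) dx = 80·(0) = 0;  2·(-20)·(9)·∫sin(5x)·cos(3x) dx = -360·(0) = 0;  2·(-2)·(9)·∫cos(x)·cos(3x) dx = -36·(0) = 0.
  So ∫_0^π (u')² dx = 200*π + 2*π + 81*π/2 + 0 + 0 + 0 = 485*π/2.
||u||_{H^1}^2 = (29*π/2) + (485*π/2) = 257*π.


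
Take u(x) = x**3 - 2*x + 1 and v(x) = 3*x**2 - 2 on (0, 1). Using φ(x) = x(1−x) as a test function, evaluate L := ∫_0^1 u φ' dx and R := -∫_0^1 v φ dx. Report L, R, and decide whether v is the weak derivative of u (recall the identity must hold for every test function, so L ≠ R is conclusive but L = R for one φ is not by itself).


LHS = 11/60, RHS = 11/60. Yes, v = u' weakly.

u(x) = x**3 - 2*x + 1, classical derivative u'(x) = 3*x**2 - 2.
φ(x) = x(1−x), so φ'(x) = 1 - 2*x.
Note φ(0) = φ(1) = 0, so the boundary term u·φ vanishes.
LHS = ∫_0^1 u(x) φ'(x) dx = ∫_0^1 (-2*x^4 + x^3 + 4*x^2 - 4*x + 1) dx. Term by term:
  ∫_0^1 -2*x^4 dx = -2/5;  ∫_0^1 x^3 dx = 1/4;  ∫_0^1 4*x^2 dx = 4/3;
  ∫_0^1 -4*x dx = -2;  ∫_0^1 1 dx = 1.
Sum: -2/5 + 1/4 + 4/3 − 2 + 1 = 11/60.
So LHS = 11/60.
∫_0^1 v(x) φ(x) dx = ∫_0^1 (-3*x^4 + 3*x^3 + 2*x^2 - 2*x) dx. Term by term:
  ∫_0^1 -3*x^4 dx = -3/5;  ∫_0^1 3*x^3 dx = 3/4;  ∫_0^1 2*x^2 dx = 2/3;
  ∫_0^1 -2*x dx = -1.
Sum: -3/5 + 3/4 + 2/3 − 1 = -11/60.
So RHS = -∫_0^1 v(x) φ(x) dx = 11/60.
LHS = RHS, so the identity holds for this test φ.
Moreover u is smooth here and v(x) = u'(x) = 3*x**2 - 2 pointwise, so the identity holds for every test function. Hence v is the weak derivative of u.


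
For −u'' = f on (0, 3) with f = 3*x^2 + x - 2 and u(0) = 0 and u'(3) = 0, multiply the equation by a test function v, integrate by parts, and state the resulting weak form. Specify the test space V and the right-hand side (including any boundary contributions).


V = {v ∈ H^1(0, 3) : v(0) = 0} (test functions vanish at x = 0 where u is specified); weak form: ∫_0^3 u'v' dx = ∫_0^3 (3*x^2 + x - 2) v dx for all v ∈ V.

Multiply both sides by a test function v and integrate from 0 to 3:
  ∫_0^3 −u''(x) v(x) dx = ∫_0^3 f(x) v(x) dx.
Integrate the LHS by parts once:
  ∫_0^3 −u'' v dx = −[u'(x) v(x)]_0^3 + ∫_0^3 u'(x) v'(x) dx.
Thus ∫_0^3 u'(x) v'(x) dx = ∫_0^3 f(x) v(x) dx + [u'(x) v(x)]_0^3.
Choose V so that boundary terms are either known or forced to vanish.
Mixed BC: u(0) = 0 (Dirichlet) and u'(3) = 0 (Neumann). Define V = {v ∈ H^1(0, 3) : v(0) = 0}. Then [u' v]_0^3 = u'(3)·v(3) − u'(0)·0 = 0.
Weak formulation: find u (satisfying any essential BC) such that ∫_0^3 u'(x) v'(x) dx = ∫_0^3 f v dx for all v ∈ V (Dirichlet at 0 absorbed into V; the Neumann datum at x = 3 is zero, so no boundary term remains).
Substituting f(x) = 3*x^2 + x - 2, the right-hand side is ∫_0^3 (3*x^2 + x - 2) v dx.


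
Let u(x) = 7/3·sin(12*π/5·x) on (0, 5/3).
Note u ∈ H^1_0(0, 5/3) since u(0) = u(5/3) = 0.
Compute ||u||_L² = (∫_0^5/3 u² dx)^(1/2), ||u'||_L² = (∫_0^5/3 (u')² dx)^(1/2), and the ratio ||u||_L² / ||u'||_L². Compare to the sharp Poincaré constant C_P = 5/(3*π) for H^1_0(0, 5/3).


||u||_L² / ||u'||_L² = 5/(12*π) < C_P = 5/(3*π).

u(x) = 7/3·sin(12*π/5·x), so u'(x) = 28*π*cos(12*π*x/5)/5.
Writing u(x) = A·sin(kπx/L) with A = 7/3 and k = 4, use ∫_0^L sin²(kπx/L) dx = L/2 and ∫_0^L cos²(kπx/L) dx = L/2.
u² = 49/9·sin²(12*π/5·x) and (u')² = 784*π^2/25·cos²(12*π/5·x), and each of sin², cos² integrates to L/2 = 5/6 over (0, 5/3).
∫_0^5/3 u² dx = 245/54, so ||u||_L² = 7*sqrt(30)/18.
∫_0^5/3 (u')² dx = 392*π^2/15, so ||u'||_L² = 14*sqrt(30)*π/15.
Ratio ||u||_L² / ||u'||_L² = 5/(12*π).
Sharp Poincaré constant on H^1_0(0, 5/3) is C_P = L/π = 5/(3*π), achieved by sin(3*π/5·x).
This is the k = 4 harmonic; the ratio L/(kπ) is strictly less than C_P = L/π, consistent with the sharp inequality ||u||_L² ≤ C_P ||u'||_L².


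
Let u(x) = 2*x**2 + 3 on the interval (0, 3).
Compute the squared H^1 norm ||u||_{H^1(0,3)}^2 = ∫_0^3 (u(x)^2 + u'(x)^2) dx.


||u||_{H^1}^2 = 2367/5

The H^1 norm (squared) on an interval (0, L) is
  ||u||_{H^1}^2 = ∫_0^L u(x)^2 dx + ∫_0^L u'(x)^2 dx.
Compute u'(x) = 4*x.
Then u(x)^2 = 4*x**4 + 12*x**2 + 9 and u'(x)^2 = 16*x**2.
Integrate each monomial from 0 to 3 using ∫_0^3 c·x^n dx = c·3^(n+1)/(n+1):
  ∫_0^3 u(x)^2 dx = ∫_0^3 (4*x^4 + 12*x^2 + 9) dx. Term by term:
    ∫_0^3 4*x^4 dx = 972/5;  ∫_0^3 12*x^2 dx = 108;  ∫_0^3 9 dx = 27.
  Sum: 972/5 + 108 + 27 = 1647/5.
  ∫_0^3 u'(x)^2 dx = ∫_0^3 (16*x^2) dx. Term by term:
    ∫_0^3 16*x^2 dx = 144.
Adding: ||u||_{H^1}^2 = 1647/5 + 144 = 2367/5.


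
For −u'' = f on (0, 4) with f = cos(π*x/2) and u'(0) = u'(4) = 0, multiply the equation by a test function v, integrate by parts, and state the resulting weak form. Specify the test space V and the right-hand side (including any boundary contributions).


V = H^1(0, 4) (no boundary constraint on v; u is determined up to an additive constant); weak form: ∫_0^4 u'v' dx = ∫_0^4 (cos(π*x/2)) v dx for all v ∈ V.

Multiply both sides by a test function v and integrate from 0 to 4:
  ∫_0^4 −u''(x) v(x) dx = ∫_0^4 f(x) v(x) dx.
Integrate the LHS by parts once:
  ∫_0^4 −u'' v dx = −[u'(x) v(x)]_0^4 + ∫_0^4 u'(x) v'(x) dx.
Thus ∫_0^4 u'(x) v'(x) dx = ∫_0^4 f(x) v(x) dx + [u'(x) v(x)]_0^4.
Choose V so that boundary terms are either known or forced to vanish.
u has homogeneous Neumann: u'(0) = u'(4) = 0. So [u' v]_0^4 = 0·v(4) − 0·v(0) = 0 for any v; take V = H^1(0, 4).
Weak formulation: find u (satisfying any essential BC) such that ∫_0^4 u'(x) v'(x) dx = ∫_0^4 f v dx for all v ∈ V (homogeneous Neumann, so boundary terms vanish).
Substituting f(x) = cos(π*x/2), the right-hand side is ∫_0^4 (cos(π*x/2)) v dx.
Compatibility check (pure Neumann): taking v ≡ 1 ∈ V gives 0 = ∫_0^4 f dx + (0) − (0), i.e. ∫_0^4 f dx must equal u'(0) − u'(4) = 0. Indeed ∫_0^4 (cos(π*x/2)) dx = 0, so the data are compatible. The solution is then unique only up to an additive constant (fix it e.g. by requiring ∫_0^4 u dx = 0).


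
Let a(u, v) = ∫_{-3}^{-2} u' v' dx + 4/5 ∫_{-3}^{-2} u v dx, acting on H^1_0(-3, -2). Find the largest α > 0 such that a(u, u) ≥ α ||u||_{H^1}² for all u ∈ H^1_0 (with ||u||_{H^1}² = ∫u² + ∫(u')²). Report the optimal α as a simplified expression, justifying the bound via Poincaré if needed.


α = (4/5 + π^2)/(1 + π^2)

Coercivity of a(·,·) on H^1_0(-3, -2) means a(u, u) ≥ α ||u||_{H^1}² for every u ∈ H^1_0.
The interval has length L = 1, and Poincaré/coercivity depend only on L. Here a(u, u) = ∫(u')² + (4/5)·∫u².
Here 0 < c = 4/5 < 1. The condition a(u,u) ≥ α||u||_{H^1}² reads (1−α)∫(u')² ≥ (α−c)∫u². Any admissible α is ≤ 1 (rapidly oscillating u have ∫u²/∫(u')² → 0), and α = 1 would force 0 ≥ (1−c)∫u², impossible since c < 1; so 1−α > 0. By the sharp Poincaré inequality on H^1_0 of an interval of length L, ∫(u')² ≥ (π/L)²∫u² with equality for the first sine mode sin(π(x−x₀)/L) (x₀ the left endpoint), so the inequality holds for all u iff (1−α)(π/L)² ≥ α − c, i.e. α ≤ ((π/L)² + c)/((π/L)² + 1) = (1 + c(L/π)²)/(1 + (L/π)²). With (π/L)² = π^2 and c = 4/5, the largest admissible constant is α = ((π/L)² + c)/((π/L)² + 1).
Simplifying, α = (4/5 + π^2)/(1 + π^2).


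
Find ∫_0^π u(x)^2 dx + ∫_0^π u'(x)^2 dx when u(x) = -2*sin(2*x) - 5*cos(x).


||u||_{H^1(0,π)}^2 = 160/3 + 35*π

u'(x) = 5*sin(x) - 4*cos(2*x).
Expand u² and (u')² and integrate term by term on (0, π), using: for integers n ≥ 1, ∫_0^π sin²(nx) dx = ∫_0^π cos²(nx) dx = π/2; for n ≠ n', ∫_0^π sin(nx)sin(n'x) dx = ∫_0^π cos(nx)cos(n'x) dx = 0; and by product-to-sum, ∫_0^π sin(nx)cos(n'x) dx = ½∫_0^π [sin((n+n')x) + sin((n−n')x)] dx, which is 0 when n+n' is even and 2n/(n²−n'²) when n+n' is odd (it need not vanish on (0, π)).
  u² squared terms: (-5)²·∫cos(x)² dx = 25·π/2 = 25*π/2;  (-2)²·∫sin(2x)² dx = 4·π/2 = 2*π.
  u² cross terms: 2·(-5)·(-2)·∫cos(x)·sin(2x) dx = 20·(4/3) = 80/3.
  So ∫_0^π u² dx = 25*π/2 + 2*π + 80/3 = 80/3 + 29*π/2.
  (u')² squared terms: (-4)²·∫cos(2x)² dx = 16·π/2 = 8*π;  (5)²·∫sin(x)² dx = 25·π/2 = 25*π/2.
  (u')² cross terms: 2·(-4)·(5)·∫cos(2x)·sin(x) dx = -40·(-2/3) = 80/3.
  So ∫_0^π (u')² dx = 8*π + 25*π/2 + 80/3 = 80/3 + 41*π/2.
||u||_{H^1}^2 = (80/3 + 29*π/2) + (80/3 + 41*π/2) = 160/3 + 35*π.


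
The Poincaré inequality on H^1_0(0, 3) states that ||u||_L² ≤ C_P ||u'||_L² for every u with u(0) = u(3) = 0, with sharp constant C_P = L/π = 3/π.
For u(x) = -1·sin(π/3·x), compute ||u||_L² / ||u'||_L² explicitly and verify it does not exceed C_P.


||u||_L² / ||u'||_L² = 3/π = C_P.

u(x) = -1·sin(π/3·x), so u'(x) = -π*cos(π*x/3)/3.
Writing u(x) = A·sin(kπx/L) with A = -1 and k = 1, use ∫_0^L sin²(kπx/L) dx = L/2 and ∫_0^L cos²(kπx/L) dx = L/2.
u² = 1·sin²(π/3·x) and (u')² = π^2/9·cos²(π/3·x), and each of sin², cos² integrates to L/2 = 3/2 over (0, 3).
∫_0^3 u² dx = 3/2, so ||u||_L² = sqrt(6)/2.
∫_0^3 (u')² dx = π^2/6, so ||u'||_L² = sqrt(6)*π/6.
Ratio ||u||_L² / ||u'||_L² = 3/π.
Sharp Poincaré constant on H^1_0(0, 3) is C_P = L/π = 3/π, achieved by sin(π/3·x).
This is the k = 1 eigenfunction (up to amplitude), so the ratio equals the sharp Poincaré constant exactly.


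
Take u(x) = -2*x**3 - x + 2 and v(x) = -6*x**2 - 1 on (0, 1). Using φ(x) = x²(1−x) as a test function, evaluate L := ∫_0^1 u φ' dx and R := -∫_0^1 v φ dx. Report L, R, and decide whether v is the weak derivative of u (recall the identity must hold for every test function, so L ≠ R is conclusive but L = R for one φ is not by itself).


LHS = 17/60, RHS = 17/60. Yes, v = u' weakly.

u(x) = -2*x**3 - x + 2, classical derivative u'(x) = -6*x**2 - 1.
φ(x) = x²(1−x), so φ'(x) = x*(2 - 3*x).
Note φ(0) = φ(1) = 0, so the boundary term u·φ vanishes.
LHS = ∫_0^1 u(x) φ'(x) dx = ∫_0^1 (6*x^5 - 4*x^4 + 3*x^3 - 8*x^2 + 4*x) dx. Term by term:
  ∫_0^1 6*x^5 dx = 1;  ∫_0^1 -4*x^4 dx = -4/5;  ∫_0^1 3*x^3 dx = 3/4;
  ∫_0^1 -8*x^2 dx = -8/3;  ∫_0^1 4*x dx = 2.
Sum: 1 − 4/5 + 3/4 − 8/3 + 2 = 17/60.
So LHS = 17/60.
∫_0^1 v(x) φ(x) dx = ∫_0^1 (6*x^5 - 6*x^4 + x^3 - x^2) dx. Term by term:
  ∫_0^1 6*x^5 dx = 1;  ∫_0^1 -6*x^4 dx = -6/5;  ∫_0^1 x^3 dx = 1/4;
  ∫_0^1 -x^2 dx = -1/3.
Sum: 1 − 6/5 + 1/4 − 1/3 = -17/60.
So RHS = -∫_0^1 v(x) φ(x) dx = 17/60.
LHS = RHS, so the identity holds for this test φ.
Moreover u is smooth here and v(x) = u'(x) = -6*x**2 - 1 pointwise, so the identity holds for every test function. Hence v is the weak derivative of u.


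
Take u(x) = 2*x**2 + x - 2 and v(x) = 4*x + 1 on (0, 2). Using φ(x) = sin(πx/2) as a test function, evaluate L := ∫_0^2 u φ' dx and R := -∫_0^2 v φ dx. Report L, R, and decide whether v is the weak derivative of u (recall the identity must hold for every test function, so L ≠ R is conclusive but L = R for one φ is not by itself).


LHS = -20/π, RHS = -20/π. Yes, v = u' weakly.

u(x) = 2*x**2 + x - 2, classical derivative u'(x) = 4*x + 1.
φ(x) = sin(πx/2), so φ'(x) = π*cos(π*x/2)/2.
Note φ(0) = φ(2) = 0, so the boundary term u·φ vanishes.
LHS = ∫_0^2 u(x) φ'(x) dx = ∫_0^2 (π*x^2*cos(π*x/2) + π*x*cos(π*x/2)/2 - π*cos(π*x/2)) dx. Term by term:
  ∫_0^2 -π*cos(π*x/2) dx = 0;  ∫_0^2 π*x^2*cos(π*x/2) dx = -16/π;  ∫_0^2 π*x*cos(π*x/2)/2 dx = -4/π.
Sum: 0 − 16/π − 4/π = -20/π.
So LHS = -20/π.
∫_0^2 v(x) φ(x) dx = ∫_0^2 (4*x*sin(π*x/2) + sin(π*x/2)) dx. Term by term:
  ∫_0^2 4*x*sin(π*x/2) dx = 16/π;  ∫_0^2 sin(π*x/2) dx = 4/π.
Sum: 16/π + 4/π = 20/π.
So RHS = -∫_0^2 v(x) φ(x) dx = -20/π.
LHS = RHS, so the identity holds for this test φ.
Moreover u is smooth here and v(x) = u'(x) = 4*x + 1 pointwise, so the identity holds for every test function. Hence v is the weak derivative of u.


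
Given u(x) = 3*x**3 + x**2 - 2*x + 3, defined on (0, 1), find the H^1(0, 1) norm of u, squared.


||u||_{H^1}^2 = 1027/42

The H^1 norm (squared) on an interval (0, L) is
  ||u||_{H^1}^2 = ∫_0^L u(x)^2 dx + ∫_0^L u'(x)^2 dx.
Compute u'(x) = 9*x**2 + 2*x - 2.
Then u(x)^2 = 9*x**6 + 6*x**5 - 11*x**4 + 14*x**3 + 10*x**2 - 12*x + 9 and u'(x)^2 = 81*x**4 + 36*x**3 - 32*x**2 - 8*x + 4.
Integrate each monomial from 0 to 1 using ∫_0^1 c·x^n dx = c·1^(n+1)/(n+1):
  ∫_0^1 u(x)^2 dx = ∫_0^1 (9*x^6 + 6*x^5 - 11*x^4 + 14*x^3 + 10*x^2 - 12*x + 9) dx. Term by term:
    ∫_0^1 9*x^6 dx = 9/7;  ∫_0^1 6*x^5 dx = 1;  ∫_0^1 -11*x^4 dx = -11/5;
    ∫_0^1 14*x^3 dx = 7/2;  ∫_0^1 10*x^2 dx = 10/3;  ∫_0^1 -12*x dx = -6;
    ∫_0^1 9 dx = 9.
  Sum: 9/7 + 1 − 11/5 + 7/2 + 10/3 − 6 + 9 = 2083/210.
  ∫_0^1 u'(x)^2 dx = ∫_0^1 (81*x^4 + 36*x^3 - 32*x^2 - 8*x + 4) dx. Term by term:
    ∫_0^1 81*x^4 dx = 81/5;  ∫_0^1 36*x^3 dx = 9;  ∫_0^1 -32*x^2 dx = -32/3;
    ∫_0^1 -8*x dx = -4;  ∫_0^1 4 dx = 4.
  Sum: 81/5 + 9 − 32/3 − 4 + 4 = 218/15.
Adding: ||u||_{H^1}^2 = 2083/210 + 218/15 = 1027/42.


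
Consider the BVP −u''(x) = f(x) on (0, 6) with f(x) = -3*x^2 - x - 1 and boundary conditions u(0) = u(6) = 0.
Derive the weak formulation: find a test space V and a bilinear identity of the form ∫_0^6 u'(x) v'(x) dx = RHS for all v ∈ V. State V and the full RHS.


V = H^1_0(0, 6) (so v(0) = v(6) = 0); weak form: ∫_0^6 u'v' dx = ∫_0^6 (-3*x^2 - x - 1) v dx for all v ∈ V.

Multiply both sides by a test function v and integrate from 0 to 6:
  ∫_0^6 −u''(x) v(x) dx = ∫_0^6 f(x) v(x) dx.
Integrate the LHS by parts once:
  ∫_0^6 −u'' v dx = −[u'(x) v(x)]_0^6 + ∫_0^6 u'(x) v'(x) dx.
Thus ∫_0^6 u'(x) v'(x) dx = ∫_0^6 f(x) v(x) dx + [u'(x) v(x)]_0^6.
Choose V so that boundary terms are either known or forced to vanish.
u is Dirichlet: u(0) = u(6) = 0. Let V = H^1_0(0, 6); then v(0) = v(6) = 0, and [u' v]_0^6 = 0.
Weak formulation: find u (satisfying any essential BC) such that ∫_0^6 u'(x) v'(x) dx = ∫_0^6 f v dx for all v ∈ V.
Substituting f(x) = -3*x^2 - x - 1, the right-hand side is ∫_0^6 (-3*x^2 - x - 1) v dx.


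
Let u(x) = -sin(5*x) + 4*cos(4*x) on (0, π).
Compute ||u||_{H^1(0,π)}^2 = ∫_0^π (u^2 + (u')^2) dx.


||u||_{H^1(0,π)}^2 = -1360/9 + 149*π

u'(x) = -16*sin(4*x) - 5*cos(5*x).
Expand u² and (u')² and integrate term by term on (0, π), using: for integers n ≥ 1, ∫_0^π sin²(nx) dx = ∫_0^π cos²(nx) dx = π/2; for n ≠ n', ∫_0^π sin(nx)sin(n'x) dx = ∫_0^π cos(nx)cos(n'x) dx = 0; and by product-to-sum, ∫_0^π sin(nx)cos(n'x) dx = ½∫_0^π [sin((n+n')x) + sin((n−n')x)] dx, which is 0 when n+n' is even and 2n/(n²−n'²) when n+n' is odd (it need not vanish on (0, π)).
  u² squared terms: (-1)²·∫sin(5x)² dx = 1·π/2 = π/2;  (4)²·∫cos(4x)² dx = 16·π/2 = 8*π.
  u² cross terms: 2·(-1)·(4)·∫sin(5x)·cos(4x) dx = -8·(10/9) = -80/9.
  So ∫_0^π u² dx = π/2 + 8*π − 80/9 = -80/9 + 17*π/2.
  (u')² squared terms: (-16)²·∫sin(4x)² dx = 256·π/2 = 128*π;  (-5)²·∫cos(5x)² dx = 25·π/2 = 25*π/2.
  (u')² cross terms: 2·(-16)·(-5)·∫sin(4x)·cos(5x) dx = 160·(-8/9) = -1280/9.
  So ∫_0^π (u')² dx = 128*π + 25*π/2 − 1280/9 = -1280/9 + 281*π/2.
||u||_{H^1}^2 = (-80/9 + 17*π/2) + (-1280/9 + 281*π/2) = -1360/9 + 149*π.
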